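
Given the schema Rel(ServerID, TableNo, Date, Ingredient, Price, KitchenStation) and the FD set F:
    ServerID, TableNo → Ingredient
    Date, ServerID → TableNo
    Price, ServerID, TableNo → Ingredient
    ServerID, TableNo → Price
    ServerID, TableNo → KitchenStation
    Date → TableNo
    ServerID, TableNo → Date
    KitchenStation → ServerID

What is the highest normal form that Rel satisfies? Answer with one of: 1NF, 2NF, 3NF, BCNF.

Candidate keys: {Date, KitchenStation}, {Date, ServerID}, {KitchenStation, TableNo}, {ServerID, TableNo}. Prime attributes: {Date, KitchenStation, ServerID, TableNo}.
Date → TableNo breaks BCNF: {Date}⁺ = {Date, TableNo}, so {Date} is not a superkey.
Since {TableNo} ⊆ prime attributes and every other non-superkey FD also has a prime right side, the schema is in 3NF.

3NF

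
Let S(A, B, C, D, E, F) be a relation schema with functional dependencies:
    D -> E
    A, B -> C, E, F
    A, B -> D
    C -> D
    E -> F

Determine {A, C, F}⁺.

{A, C, D, E, F}

Start with {A, C, F}.
C -> D applies; add {D} → now {A, C, D, F}.
D -> E applies; add {E} → now {A, C, D, E, F}.
No further FD applies.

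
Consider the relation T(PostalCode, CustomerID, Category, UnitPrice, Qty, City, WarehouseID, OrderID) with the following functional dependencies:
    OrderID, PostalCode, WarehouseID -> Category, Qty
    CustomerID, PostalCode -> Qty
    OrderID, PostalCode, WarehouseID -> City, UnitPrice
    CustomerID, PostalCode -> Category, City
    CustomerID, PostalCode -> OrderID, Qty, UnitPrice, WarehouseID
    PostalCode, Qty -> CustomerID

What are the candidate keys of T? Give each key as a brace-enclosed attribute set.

Attributes never on any right-hand side: {PostalCode} — every candidate key must contain it.
{CustomerID, PostalCode}⁺ = {Category, City, CustomerID, OrderID, PostalCode, Qty, UnitPrice, WarehouseID}, which is every attribute, so {CustomerID, PostalCode} is a candidate key.
{PostalCode, Qty}⁺ = {Category, City, CustomerID, OrderID, PostalCode, Qty, UnitPrice, WarehouseID}, which is every attribute, so {PostalCode, Qty} is a candidate key.
{OrderID, PostalCode, WarehouseID}⁺ = {Category, City, CustomerID, OrderID, PostalCode, Qty, UnitPrice, WarehouseID}, which is every attribute, so {OrderID, PostalCode, WarehouseID} is a candidate key.
No proper subset of any of these is a key, and no other minimal superkey exists.

{CustomerID, PostalCode}, {OrderID, PostalCode, WarehouseID}, {PostalCode, Qty}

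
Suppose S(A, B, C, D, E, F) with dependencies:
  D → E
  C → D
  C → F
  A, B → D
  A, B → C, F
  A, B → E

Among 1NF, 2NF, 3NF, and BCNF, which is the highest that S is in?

2NF

Candidate key: {A, B}. Prime attributes: {A, B}.
For D → E we have {D}⁺ = {D, E}; {D} is not a superkey, so BCNF fails.
D → E determines the non-prime attribute {E} from a non-superkey — 3NF is violated.
Checking every proper subset of each key, none determines a non-prime attribute — 2NF is satisfied.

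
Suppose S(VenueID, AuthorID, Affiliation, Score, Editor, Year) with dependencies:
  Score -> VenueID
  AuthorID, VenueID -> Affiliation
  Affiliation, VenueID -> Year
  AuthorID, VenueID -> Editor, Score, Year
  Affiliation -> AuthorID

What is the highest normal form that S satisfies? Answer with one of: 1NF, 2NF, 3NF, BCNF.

Candidate keys: {Affiliation, Score}, {Affiliation, VenueID}, {AuthorID, Score}, {AuthorID, VenueID}. Prime attributes: {Affiliation, AuthorID, Score, VenueID}.
Score -> VenueID: {Score}⁺ = {Score, VenueID}, which is not all of the attributes, so the left side is not a superkey — BCNF is violated.
Since {VenueID} ⊆ prime attributes and every other non-superkey FD also has a prime right side, the schema is in 3NF.

3NF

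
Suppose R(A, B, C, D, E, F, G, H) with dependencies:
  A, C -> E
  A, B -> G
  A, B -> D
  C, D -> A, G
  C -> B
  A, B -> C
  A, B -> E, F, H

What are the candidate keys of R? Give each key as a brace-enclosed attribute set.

{A, B} is a candidate key since {A, B}⁺ = {A, B, C, D, E, F, G, H} covers every attribute.
{A, C} is a candidate key since {A, C}⁺ = {A, B, C, D, E, F, G, H} covers every attribute.
{C, D} is a candidate key since {C, D}⁺ = {A, B, C, D, E, F, G, H} covers every attribute.
No proper subset of any of these is a key, and no other minimal superkey exists.

{A, B}, {A, C}, {C, D}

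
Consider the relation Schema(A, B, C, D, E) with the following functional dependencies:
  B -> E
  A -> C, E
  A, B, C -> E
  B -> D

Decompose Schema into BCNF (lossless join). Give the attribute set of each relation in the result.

{A, B}; {A, C}; {B, D, E}

Candidate key of the original relation: {A, B}.
Within {A, B, C, D, E}: {B}⁺ ∩ {A, B, C, D, E} = {B, D, E}, not the whole set, so B -> D, E violates BCNF; decompose into {B, D, E} and {A, B, C}.
{B, D, E} is in BCNF.
Within {A, B, C}: {A}⁺ ∩ {A, B, C} = {A, C}, not the whole set, so A -> C violates BCNF; decompose into {A, C} and {A, B}.
{A, C} is in BCNF.
{A, B} is in BCNF.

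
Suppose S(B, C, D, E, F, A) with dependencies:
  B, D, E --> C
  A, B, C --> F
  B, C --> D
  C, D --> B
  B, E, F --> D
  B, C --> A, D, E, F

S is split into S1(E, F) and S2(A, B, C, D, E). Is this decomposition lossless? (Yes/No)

Common attributes: {E}; their closure is {E}.
The closure covers neither S1 nor S2 entirely; the join is not lossless.

No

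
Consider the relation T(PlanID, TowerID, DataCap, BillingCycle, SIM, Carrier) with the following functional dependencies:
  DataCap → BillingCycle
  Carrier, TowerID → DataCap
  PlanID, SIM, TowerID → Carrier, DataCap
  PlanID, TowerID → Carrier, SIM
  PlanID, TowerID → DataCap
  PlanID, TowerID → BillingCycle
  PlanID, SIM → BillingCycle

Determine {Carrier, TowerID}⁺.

{BillingCycle, Carrier, DataCap, TowerID}

Start with {Carrier, TowerID}.
Carrier, TowerID → DataCap applies; add {DataCap} → now {Carrier, DataCap, TowerID}.
DataCap → BillingCycle applies; add {BillingCycle} → now {BillingCycle, Carrier, DataCap, TowerID}.
No further FD applies.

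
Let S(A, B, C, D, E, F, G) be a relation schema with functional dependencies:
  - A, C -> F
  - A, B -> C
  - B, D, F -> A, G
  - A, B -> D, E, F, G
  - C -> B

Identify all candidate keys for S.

{A, B}, {A, C}, {B, D, F}, {C, D, F}

{A, B}⁺ = {A, B, C, D, E, F, G}, which is every attribute, so {A, B} is a candidate key.
{A, C}⁺ = {A, B, C, D, E, F, G}, which is every attribute, so {A, C} is a candidate key.
{B, D, F}⁺ = {A, B, C, D, E, F, G}, which is every attribute, so {B, D, F} is a candidate key.
{C, D, F}⁺ = {A, B, C, D, E, F, G}, which is every attribute, so {C, D, F} is a candidate key.
These are minimal and exhaustive — every other superkey contains one of them.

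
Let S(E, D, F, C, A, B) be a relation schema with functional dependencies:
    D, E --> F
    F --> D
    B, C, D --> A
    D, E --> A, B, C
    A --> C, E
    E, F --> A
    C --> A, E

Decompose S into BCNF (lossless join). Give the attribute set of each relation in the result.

{A, B, F}; {A, C, E}; {D, F}

Candidate keys of the original relation: {A, D}, {A, F}, {C, D}, {C, F}, {D, E}, {E, F}.
In {A, B, C, D, E, F}, {F} is not a superkey ({F}⁺ restricted to this set is {D, F}), so split on F --> D into {D, F} and {A, B, C, E, F}.
{D, F} is in BCNF.
In {A, B, C, E, F}, {A} is not a superkey ({A}⁺ restricted to this set is {A, C, E}), so split on A --> C, E into {A, C, E} and {A, B, F}.
{A, C, E} is in BCNF.
{A, B, F} is in BCNF.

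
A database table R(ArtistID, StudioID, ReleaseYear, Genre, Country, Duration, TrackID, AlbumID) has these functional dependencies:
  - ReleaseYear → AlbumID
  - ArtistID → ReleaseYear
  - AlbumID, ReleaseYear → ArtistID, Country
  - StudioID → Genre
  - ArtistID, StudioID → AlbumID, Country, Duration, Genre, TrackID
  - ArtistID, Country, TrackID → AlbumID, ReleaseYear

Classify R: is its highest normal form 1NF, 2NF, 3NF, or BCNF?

1NF

Candidate keys: {ArtistID, StudioID}, {ReleaseYear, StudioID}. Prime attributes: {ArtistID, ReleaseYear, StudioID}.
ReleaseYear → AlbumID breaks BCNF: {ReleaseYear}⁺ = {AlbumID, ArtistID, Country, ReleaseYear}, so {ReleaseYear} is not a superkey.
Because {AlbumID} is non-prime and the left side of ReleaseYear → AlbumID is not a superkey, the relation is not in 3NF.
Since {ArtistID} ⊂ {ArtistID, StudioID} and {ArtistID}⁺ ⊇ {AlbumID, Country} with {AlbumID, Country} non-prime, there is a partial dependency; 2NF fails.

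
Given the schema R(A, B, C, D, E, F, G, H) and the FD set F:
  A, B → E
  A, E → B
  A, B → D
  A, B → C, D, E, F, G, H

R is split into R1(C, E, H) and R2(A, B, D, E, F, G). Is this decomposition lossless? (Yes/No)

R1 ∩ R2 = {E}; its closure under F is {E}.
Neither R1 nor R2 is contained in that closure, so the decomposition is lossy.

No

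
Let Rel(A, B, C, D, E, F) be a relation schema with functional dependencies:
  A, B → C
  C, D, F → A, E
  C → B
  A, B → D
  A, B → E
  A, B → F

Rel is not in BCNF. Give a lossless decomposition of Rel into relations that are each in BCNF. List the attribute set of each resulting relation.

Candidate keys of the original relation: {A, B}, {A, C}, {C, D, F}.
In {A, B, C, D, E, F}, {C} is not a superkey ({C}⁺ restricted to this set is {B, C}), so split on C → B into {B, C} and {A, C, D, E, F}.
{B, C} has no BCNF violation.
{A, C, D, E, F} has no BCNF violation.

{A, C, D, E, F}; {B, C}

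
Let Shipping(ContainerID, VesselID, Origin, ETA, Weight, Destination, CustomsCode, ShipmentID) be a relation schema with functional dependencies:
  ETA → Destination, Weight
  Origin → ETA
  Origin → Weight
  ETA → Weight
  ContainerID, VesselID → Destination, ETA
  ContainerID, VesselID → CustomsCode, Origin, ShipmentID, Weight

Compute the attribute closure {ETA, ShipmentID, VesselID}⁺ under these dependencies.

{Destination, ETA, ShipmentID, VesselID, Weight}

Start with {ETA, ShipmentID, VesselID}.
ETA → Destination, Weight applies; add {Destination, Weight} → now {Destination, ETA, ShipmentID, VesselID, Weight}.
No further FD applies.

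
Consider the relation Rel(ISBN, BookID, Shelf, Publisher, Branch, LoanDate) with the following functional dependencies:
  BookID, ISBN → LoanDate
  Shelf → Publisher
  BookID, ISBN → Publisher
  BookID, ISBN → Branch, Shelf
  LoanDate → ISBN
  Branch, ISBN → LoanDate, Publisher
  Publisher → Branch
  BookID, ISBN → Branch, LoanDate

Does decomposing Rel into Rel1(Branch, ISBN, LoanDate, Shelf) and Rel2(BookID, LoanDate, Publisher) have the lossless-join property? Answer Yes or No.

Common attributes: {LoanDate}; their closure is {ISBN, LoanDate}.
Neither Rel1 nor Rel2 is contained in that closure, so the decomposition is lossy.

No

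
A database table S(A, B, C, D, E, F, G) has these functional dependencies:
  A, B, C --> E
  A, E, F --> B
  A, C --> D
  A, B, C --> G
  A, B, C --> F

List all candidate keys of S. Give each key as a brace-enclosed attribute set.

{A, C} never appear on the right of any FD, so every key must include all of them.
{A, B, C}⁺ = {A, B, C, D, E, F, G}, which is every attribute, so {A, B, C} is a candidate key.
{A, C, E, F}⁺ = {A, B, C, D, E, F, G}, which is every attribute, so {A, C, E, F} is a candidate key.
No proper subset of any of these is a key, and no other minimal superkey exists.

{A, B, C}, {A, C, E, F}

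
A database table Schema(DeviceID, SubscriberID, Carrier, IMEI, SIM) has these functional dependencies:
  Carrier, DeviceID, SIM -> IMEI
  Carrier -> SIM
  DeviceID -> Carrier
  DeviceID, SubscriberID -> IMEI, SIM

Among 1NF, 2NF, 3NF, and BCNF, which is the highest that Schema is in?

Candidate key: {DeviceID, SubscriberID}. Prime attributes: {DeviceID, SubscriberID}.
For Carrier, DeviceID, SIM -> IMEI we have {Carrier, DeviceID, SIM}⁺ = {Carrier, DeviceID, IMEI, SIM}; {Carrier, DeviceID, SIM} is not a superkey, so BCNF fails.
Carrier, DeviceID, SIM -> IMEI determines the non-prime attribute {IMEI} from a non-superkey — 3NF is violated.
The proper key subset {DeviceID} of {DeviceID, SubscriberID} determines non-prime {Carrier, IMEI, SIM}, so the relation is not even in 2NF.

1NF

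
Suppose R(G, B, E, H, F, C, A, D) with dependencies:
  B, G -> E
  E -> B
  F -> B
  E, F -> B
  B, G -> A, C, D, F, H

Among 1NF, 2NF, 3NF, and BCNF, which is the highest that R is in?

3NF

Candidate keys: {B, G}, {E, G}, {F, G}. Prime attributes: {B, E, F, G}.
For E -> B we have {E}⁺ = {B, E}; {E} is not a superkey, so BCNF fails.
Since {B} ⊆ prime attributes and every other non-superkey FD also has a prime right side, the schema is in 3NF.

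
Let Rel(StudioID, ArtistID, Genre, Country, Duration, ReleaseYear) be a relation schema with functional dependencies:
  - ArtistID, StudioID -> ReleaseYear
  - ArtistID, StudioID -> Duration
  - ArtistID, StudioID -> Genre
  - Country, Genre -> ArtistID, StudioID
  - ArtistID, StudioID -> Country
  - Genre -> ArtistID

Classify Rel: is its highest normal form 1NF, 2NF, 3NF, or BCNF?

3NF

Candidate keys: {ArtistID, StudioID}, {Country, Genre}, {Genre, StudioID}. Prime attributes: {ArtistID, Country, Genre, StudioID}.
For Genre -> ArtistID we have {Genre}⁺ = {ArtistID, Genre}; {Genre} is not a superkey, so BCNF fails.
Since {ArtistID} ⊆ prime attributes and every other non-superkey FD also has a prime right side, the schema is in 3NF.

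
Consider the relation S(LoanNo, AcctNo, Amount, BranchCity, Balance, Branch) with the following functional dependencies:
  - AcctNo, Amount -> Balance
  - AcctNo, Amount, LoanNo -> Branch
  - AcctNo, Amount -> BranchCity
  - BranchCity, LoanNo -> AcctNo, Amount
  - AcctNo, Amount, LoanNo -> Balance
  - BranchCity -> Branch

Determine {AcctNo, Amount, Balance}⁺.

Start with {AcctNo, Amount, Balance}.
AcctNo, Amount -> BranchCity applies; add {BranchCity} → now {AcctNo, Amount, Balance, BranchCity}.
BranchCity -> Branch applies; add {Branch} → now {AcctNo, Amount, Balance, Branch, BranchCity}.
No further FD applies.

{AcctNo, Amount, Balance, Branch, BranchCity}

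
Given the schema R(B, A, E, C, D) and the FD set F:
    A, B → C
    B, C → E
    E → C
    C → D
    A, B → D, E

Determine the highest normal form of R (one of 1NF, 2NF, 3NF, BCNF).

Candidate key: {A, B}. Prime attributes: {A, B}.
B, C → E breaks BCNF: {B, C}⁺ = {B, C, D, E}, so {B, C} is not a superkey.
Because {E} is non-prime and the left side of B, C → E is not a superkey, the relation is not in 3NF.
No proper subset of a key has a non-prime attribute in its closure, so there is no partial dependency; 2NF holds.

2NF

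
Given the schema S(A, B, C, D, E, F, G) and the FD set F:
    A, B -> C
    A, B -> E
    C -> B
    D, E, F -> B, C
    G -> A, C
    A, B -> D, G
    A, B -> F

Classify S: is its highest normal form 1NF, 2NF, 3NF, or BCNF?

3NF

Candidate keys: {A, B}, {A, C}, {A, D, E, F}, {G}. Prime attributes: {A, B, C, D, E, F, G}.
For C -> B we have {C}⁺ = {B, C}; {C} is not a superkey, so BCNF fails.
Its right-hand attributes {B} are all prime, as are those of every other non-superkey FD — the relation is in 3NF.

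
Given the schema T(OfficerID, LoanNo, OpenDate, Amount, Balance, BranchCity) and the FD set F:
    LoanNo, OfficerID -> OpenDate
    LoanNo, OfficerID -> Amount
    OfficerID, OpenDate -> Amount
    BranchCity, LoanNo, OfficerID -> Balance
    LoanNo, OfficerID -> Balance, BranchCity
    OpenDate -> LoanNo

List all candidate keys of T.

{LoanNo, OfficerID}, {OfficerID, OpenDate}

Attributes never on any right-hand side: {OfficerID} — every candidate key must contain it.
{LoanNo, OfficerID} is a candidate key since {LoanNo, OfficerID}⁺ = {Amount, Balance, BranchCity, LoanNo, OfficerID, OpenDate} covers every attribute.
{OfficerID, OpenDate} is a candidate key since {OfficerID, OpenDate}⁺ = {Amount, Balance, BranchCity, LoanNo, OfficerID, OpenDate} covers every attribute.
Any other superkey properly contains one of these, so there are no further candidate keys.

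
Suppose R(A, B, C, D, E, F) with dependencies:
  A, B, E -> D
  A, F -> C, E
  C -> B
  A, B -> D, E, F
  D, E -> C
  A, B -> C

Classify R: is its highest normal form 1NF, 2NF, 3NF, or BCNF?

Candidate keys: {A, B}, {A, C}, {A, D, E}, {A, F}. Prime attributes: {A, B, C, D, E, F}.
C -> B: {C}⁺ = {B, C}, which is not all of the attributes, so the left side is not a superkey — BCNF is violated.
Since {B} ⊆ prime attributes and every other non-superkey FD also has a prime right side, the schema is in 3NF.

3NF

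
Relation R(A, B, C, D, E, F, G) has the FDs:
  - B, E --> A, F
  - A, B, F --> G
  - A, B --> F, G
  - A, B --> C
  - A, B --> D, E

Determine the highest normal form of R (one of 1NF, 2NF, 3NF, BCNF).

BCNF

Candidate keys: {A, B}, {B, E}. Prime attributes: {A, B, E}.
Each dependency's left side is a superkey — BCNF holds.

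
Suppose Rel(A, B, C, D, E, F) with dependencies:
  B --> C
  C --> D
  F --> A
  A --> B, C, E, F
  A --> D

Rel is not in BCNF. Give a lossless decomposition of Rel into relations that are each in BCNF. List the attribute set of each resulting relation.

Candidate keys of the original relation: {A}, {F}.
{A, B, C, D, E, F}: {B} determines {B, C, D} here but is not a superkey — split on B --> C, D, giving {B, C, D} and {A, B, E, F}.
{B, C, D}: {C} determines {C, D} here but is not a superkey — split on C --> D, giving {C, D} and {B, C}.
{C, D} is in BCNF.
{B, C} is in BCNF.
{A, B, E, F} is in BCNF.

{A, B, E, F}; {B, C}; {C, D}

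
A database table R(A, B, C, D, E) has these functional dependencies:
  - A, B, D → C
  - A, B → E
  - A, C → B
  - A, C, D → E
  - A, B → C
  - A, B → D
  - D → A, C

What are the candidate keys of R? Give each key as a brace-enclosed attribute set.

{D}⁺ = {A, B, C, D, E}, which is every attribute, so {D} is a candidate key.
{A, B}⁺ = {A, B, C, D, E}, which is every attribute, so {A, B} is a candidate key.
{A, C}⁺ = {A, B, C, D, E}, which is every attribute, so {A, C} is a candidate key.
These are minimal and exhaustive — every other superkey contains one of them.

{A, B}, {A, C}, {D}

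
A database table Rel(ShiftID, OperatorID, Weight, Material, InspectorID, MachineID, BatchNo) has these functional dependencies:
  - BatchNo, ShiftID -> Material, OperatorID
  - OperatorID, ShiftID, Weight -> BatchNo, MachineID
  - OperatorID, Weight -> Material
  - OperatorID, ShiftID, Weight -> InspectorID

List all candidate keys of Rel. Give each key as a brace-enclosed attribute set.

{BatchNo, ShiftID, Weight}, {OperatorID, ShiftID, Weight}

No FD produces {ShiftID, Weight}, so they must be in every candidate key.
{BatchNo, ShiftID, Weight} is a candidate key since {BatchNo, ShiftID, Weight}⁺ = {BatchNo, InspectorID, MachineID, Material, OperatorID, ShiftID, Weight} covers every attribute.
{OperatorID, ShiftID, Weight} is a candidate key since {OperatorID, ShiftID, Weight}⁺ = {BatchNo, InspectorID, MachineID, Material, OperatorID, ShiftID, Weight} covers every attribute.
These are minimal and exhaustive — every other superkey contains one of them.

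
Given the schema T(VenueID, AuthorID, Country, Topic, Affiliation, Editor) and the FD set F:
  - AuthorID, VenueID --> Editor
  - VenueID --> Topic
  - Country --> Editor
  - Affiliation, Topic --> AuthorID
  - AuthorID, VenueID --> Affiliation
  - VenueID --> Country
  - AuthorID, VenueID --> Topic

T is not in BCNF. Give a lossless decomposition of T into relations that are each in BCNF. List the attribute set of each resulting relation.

{Affiliation, AuthorID, VenueID}; {Country, Editor}; {Country, Topic, VenueID}

Candidate keys of the original relation: {Affiliation, VenueID}, {AuthorID, VenueID}.
{Affiliation, AuthorID, Country, Editor, Topic, VenueID}: {VenueID} determines {Country, Editor, Topic, VenueID} here but is not a superkey — split on VenueID --> Country, Editor, Topic, giving {Country, Editor, Topic, VenueID} and {Affiliation, AuthorID, VenueID}.
{Country, Editor, Topic, VenueID}: {Country} determines {Country, Editor} here but is not a superkey — split on Country --> Editor, giving {Country, Editor} and {Country, Topic, VenueID}.
{Country, Editor}: every determinant is a superkey — BCNF.
{Country, Topic, VenueID}: every determinant is a superkey — BCNF.
{Affiliation, AuthorID, VenueID}: every determinant is a superkey — BCNF.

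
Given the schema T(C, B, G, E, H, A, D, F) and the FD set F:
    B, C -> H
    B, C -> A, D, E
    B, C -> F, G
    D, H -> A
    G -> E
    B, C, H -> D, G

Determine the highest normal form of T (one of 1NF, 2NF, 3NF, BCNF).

2NF

Candidate key: {B, C}. Prime attributes: {B, C}.
D, H -> A breaks BCNF: {D, H}⁺ = {A, D, H}, so {D, H} is not a superkey.
Because {A} is non-prime and the left side of D, H -> A is not a superkey, the relation is not in 3NF.
No proper subset of a key has a non-prime attribute in its closure, so there is no partial dependency; 2NF holds.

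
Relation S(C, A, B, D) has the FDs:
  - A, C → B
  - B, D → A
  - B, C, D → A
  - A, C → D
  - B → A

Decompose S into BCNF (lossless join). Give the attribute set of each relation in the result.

Candidate keys of the original relation: {A, C}, {B, C}.
In {A, B, C, D}, {B, D} is not a superkey ({B, D}⁺ restricted to this set is {A, B, D}), so split on B, D → A into {A, B, D} and {B, C, D}.
In {A, B, D}, {B} is not a superkey ({B}⁺ restricted to this set is {A, B}), so split on B → A into {A, B} and {B, D}.
{A, B} is in BCNF.
{B, D} is in BCNF.
{B, C, D} is in BCNF.

{A, B}; {B, C, D}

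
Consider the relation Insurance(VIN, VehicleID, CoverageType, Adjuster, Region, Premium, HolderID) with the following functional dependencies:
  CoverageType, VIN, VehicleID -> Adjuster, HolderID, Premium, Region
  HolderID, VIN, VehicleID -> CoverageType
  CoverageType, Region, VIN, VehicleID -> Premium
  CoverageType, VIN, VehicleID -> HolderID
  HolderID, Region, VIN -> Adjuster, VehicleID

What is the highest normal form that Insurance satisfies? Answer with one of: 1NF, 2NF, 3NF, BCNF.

Candidate keys: {CoverageType, VIN, VehicleID}, {HolderID, Region, VIN}, {HolderID, VIN, VehicleID}. Prime attributes: {CoverageType, HolderID, Region, VIN, VehicleID}.
Every FD has a superkey on the left, so the relation is in BCNF.

BCNF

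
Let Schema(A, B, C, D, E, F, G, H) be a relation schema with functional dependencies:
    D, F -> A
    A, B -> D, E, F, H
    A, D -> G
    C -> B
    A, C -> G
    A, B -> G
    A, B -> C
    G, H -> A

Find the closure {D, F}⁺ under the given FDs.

{A, D, F, G}

Start with {D, F}.
D, F -> A applies; add {A} → now {A, D, F}.
A, D -> G applies; add {G} → now {A, D, F, G}.
No further FD applies.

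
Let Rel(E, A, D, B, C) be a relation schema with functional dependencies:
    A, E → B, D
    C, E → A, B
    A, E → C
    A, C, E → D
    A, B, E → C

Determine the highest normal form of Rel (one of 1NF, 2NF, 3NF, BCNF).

Candidate keys: {A, E}, {C, E}. Prime attributes: {A, C, E}.
Every FD has a superkey on the left, so the relation is in BCNF.

BCNF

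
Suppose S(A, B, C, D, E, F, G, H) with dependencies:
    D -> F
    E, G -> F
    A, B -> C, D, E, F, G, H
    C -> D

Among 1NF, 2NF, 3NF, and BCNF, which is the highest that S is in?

2NF

Candidate key: {A, B}. Prime attributes: {A, B}.
For D -> F we have {D}⁺ = {D, F}; {D} is not a superkey, so BCNF fails.
D -> F has non-prime {F} on the right and a non-superkey on the left, so 3NF fails.
No proper subset of a key has a non-prime attribute in its closure, so there is no partial dependency; 2NF holds.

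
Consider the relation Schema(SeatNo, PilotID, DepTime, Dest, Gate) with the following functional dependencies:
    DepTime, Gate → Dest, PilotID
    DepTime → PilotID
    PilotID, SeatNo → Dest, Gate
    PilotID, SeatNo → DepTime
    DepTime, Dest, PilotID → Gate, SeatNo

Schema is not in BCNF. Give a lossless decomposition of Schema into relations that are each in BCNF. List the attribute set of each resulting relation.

{DepTime, Dest, Gate, SeatNo}; {DepTime, PilotID}

Candidate keys of the original relation: {DepTime, Dest}, {DepTime, Gate}, {DepTime, SeatNo}, {PilotID, SeatNo}.
{DepTime, Dest, Gate, PilotID, SeatNo}: {DepTime} determines {DepTime, PilotID} here but is not a superkey — split on DepTime → PilotID, giving {DepTime, PilotID} and {DepTime, Dest, Gate, SeatNo}.
{DepTime, PilotID} is in BCNF.
{DepTime, Dest, Gate, SeatNo} is in BCNF.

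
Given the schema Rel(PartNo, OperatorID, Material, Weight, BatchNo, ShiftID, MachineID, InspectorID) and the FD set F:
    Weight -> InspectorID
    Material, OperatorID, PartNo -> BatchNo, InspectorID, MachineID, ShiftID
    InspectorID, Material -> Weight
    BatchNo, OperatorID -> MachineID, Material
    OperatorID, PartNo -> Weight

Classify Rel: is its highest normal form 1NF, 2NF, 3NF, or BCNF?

1NF

Candidate keys: {BatchNo, OperatorID, PartNo}, {Material, OperatorID, PartNo}. Prime attributes: {BatchNo, Material, OperatorID, PartNo}.
Weight -> InspectorID breaks BCNF: {Weight}⁺ = {InspectorID, Weight}, so {Weight} is not a superkey.
Weight -> InspectorID has non-prime {InspectorID} on the right and a non-superkey on the left, so 3NF fails.
{BatchNo, OperatorID} is a proper subset of the key {BatchNo, OperatorID, PartNo}, and {BatchNo, OperatorID}⁺ contains the non-prime attribute {MachineID} — a partial dependency, so 2NF is violated.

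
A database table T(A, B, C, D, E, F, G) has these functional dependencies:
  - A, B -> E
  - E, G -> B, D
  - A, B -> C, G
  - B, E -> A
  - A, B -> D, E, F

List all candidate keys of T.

{A, B}⁺ = {A, B, C, D, E, F, G}, which is every attribute, so {A, B} is a candidate key.
{B, E}⁺ = {A, B, C, D, E, F, G}, which is every attribute, so {B, E} is a candidate key.
{E, G}⁺ = {A, B, C, D, E, F, G}, which is every attribute, so {E, G} is a candidate key.
These are minimal and exhaustive — every other superkey contains one of them.

{A, B}, {B, E}, {E, G}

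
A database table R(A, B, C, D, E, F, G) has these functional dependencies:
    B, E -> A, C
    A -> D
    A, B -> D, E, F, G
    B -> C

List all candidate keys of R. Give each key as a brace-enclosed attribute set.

{A, B}, {B, E}

{B} never appears on the right of any FD, so every key must include it.
{A, B}⁺ = {A, B, C, D, E, F, G}, which is every attribute, so {A, B} is a candidate key.
{B, E}⁺ = {A, B, C, D, E, F, G}, which is every attribute, so {B, E} is a candidate key.
No proper subset of any of these is a key, and no other minimal superkey exists.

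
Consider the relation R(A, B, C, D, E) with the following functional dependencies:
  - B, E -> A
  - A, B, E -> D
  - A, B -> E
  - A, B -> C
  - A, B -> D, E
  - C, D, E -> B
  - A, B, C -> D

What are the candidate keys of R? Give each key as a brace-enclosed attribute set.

{A, B}, {B, E}, {C, D, E}

Closure of {A, B} is {A, B, C, D, E}, the whole schema; {A, B} is a candidate key.
Closure of {B, E} is {A, B, C, D, E}, the whole schema; {B, E} is a candidate key.
Closure of {C, D, E} is {A, B, C, D, E}, the whole schema; {C, D, E} is a candidate key.
Any other superkey properly contains one of these, so there are no further candidate keys.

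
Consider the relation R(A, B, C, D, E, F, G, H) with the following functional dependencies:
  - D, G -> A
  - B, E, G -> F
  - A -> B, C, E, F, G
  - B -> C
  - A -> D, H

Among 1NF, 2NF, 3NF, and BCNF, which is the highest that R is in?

2NF

Candidate keys: {A}, {D, G}. Prime attributes: {A, D, G}.
B, E, G -> F breaks BCNF: {B, E, G}⁺ = {B, C, E, F, G}, so {B, E, G} is not a superkey.
Because {F} is non-prime and the left side of B, E, G -> F is not a superkey, the relation is not in 3NF.
No proper subset of a key has a non-prime attribute in its closure, so there is no partial dependency; 2NF holds.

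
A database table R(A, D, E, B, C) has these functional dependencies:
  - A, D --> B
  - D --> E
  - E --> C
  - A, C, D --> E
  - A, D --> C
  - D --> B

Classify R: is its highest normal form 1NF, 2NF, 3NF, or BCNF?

1NF

Candidate key: {A, D}. Prime attributes: {A, D}.
For D --> E we have {D}⁺ = {B, C, D, E}; {D} is not a superkey, so BCNF fails.
Because {E} is non-prime and the left side of D --> E is not a superkey, the relation is not in 3NF.
Since {D} ⊂ {A, D} and {D}⁺ ⊇ {B, C, E} with {B, C, E} non-prime, there is a partial dependency; 2NF fails.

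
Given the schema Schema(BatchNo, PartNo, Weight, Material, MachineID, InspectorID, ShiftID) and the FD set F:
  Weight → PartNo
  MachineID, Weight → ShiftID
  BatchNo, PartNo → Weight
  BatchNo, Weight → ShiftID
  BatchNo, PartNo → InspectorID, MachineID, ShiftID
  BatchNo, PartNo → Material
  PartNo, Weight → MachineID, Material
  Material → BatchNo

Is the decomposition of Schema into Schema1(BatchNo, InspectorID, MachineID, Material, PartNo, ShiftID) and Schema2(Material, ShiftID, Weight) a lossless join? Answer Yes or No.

No

The shared attributes are {Material, ShiftID} and {Material, ShiftID}⁺ = {BatchNo, Material, ShiftID}.
Schema1 ⊄ {BatchNo, Material, ShiftID} and Schema2 ⊄ {BatchNo, Material, ShiftID}, so the split is lossy.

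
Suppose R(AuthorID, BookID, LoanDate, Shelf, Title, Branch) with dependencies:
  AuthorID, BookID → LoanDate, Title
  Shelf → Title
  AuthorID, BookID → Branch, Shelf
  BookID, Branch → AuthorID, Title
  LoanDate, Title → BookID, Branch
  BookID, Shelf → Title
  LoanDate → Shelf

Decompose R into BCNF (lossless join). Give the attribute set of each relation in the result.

{AuthorID, BookID, Branch, LoanDate, Shelf}; {Shelf, Title}

Candidate keys of the original relation: {AuthorID, BookID}, {BookID, Branch}, {LoanDate}.
Within {AuthorID, BookID, Branch, LoanDate, Shelf, Title}: {Shelf}⁺ ∩ {AuthorID, BookID, Branch, LoanDate, Shelf, Title} = {Shelf, Title}, not the whole set, so Shelf → Title violates BCNF; decompose into {Shelf, Title} and {AuthorID, BookID, Branch, LoanDate, Shelf}.
{Shelf, Title} is in BCNF.
{AuthorID, BookID, Branch, LoanDate, Shelf} is in BCNF.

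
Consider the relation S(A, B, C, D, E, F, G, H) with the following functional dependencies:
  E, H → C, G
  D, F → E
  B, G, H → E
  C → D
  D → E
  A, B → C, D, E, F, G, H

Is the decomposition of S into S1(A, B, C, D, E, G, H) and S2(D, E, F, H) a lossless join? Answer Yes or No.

S1 ∩ S2 = {D, E, H}; its closure under F is {C, D, E, G, H}.
The closure covers neither S1 nor S2 entirely; the join is not lossless.

No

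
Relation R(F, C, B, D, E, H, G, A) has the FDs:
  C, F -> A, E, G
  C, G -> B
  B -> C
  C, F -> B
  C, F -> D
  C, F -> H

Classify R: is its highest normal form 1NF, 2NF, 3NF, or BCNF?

3NF

Candidate keys: {B, F}, {C, F}. Prime attributes: {B, C, F}.
C, G -> B breaks BCNF: {C, G}⁺ = {B, C, G}, so {C, G} is not a superkey.
Since {B} ⊆ prime attributes and every other non-superkey FD also has a prime right side, the schema is in 3NF.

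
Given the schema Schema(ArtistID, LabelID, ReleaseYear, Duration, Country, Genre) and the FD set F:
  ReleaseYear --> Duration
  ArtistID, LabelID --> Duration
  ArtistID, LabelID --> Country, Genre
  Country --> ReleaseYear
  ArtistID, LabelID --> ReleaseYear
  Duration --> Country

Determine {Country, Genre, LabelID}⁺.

{Country, Duration, Genre, LabelID, ReleaseYear}

Start with {Country, Genre, LabelID}.
Country --> ReleaseYear applies; add {ReleaseYear} → now {Country, Genre, LabelID, ReleaseYear}.
ReleaseYear --> Duration applies; add {Duration} → now {Country, Duration, Genre, LabelID, ReleaseYear}.
No further FD applies.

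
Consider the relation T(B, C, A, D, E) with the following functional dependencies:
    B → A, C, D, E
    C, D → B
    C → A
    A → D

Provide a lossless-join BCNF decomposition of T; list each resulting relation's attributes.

{A, B, C, E}; {A, D}

Candidate keys of the original relation: {B}, {C}.
{A, B, C, D, E}: {A} determines {A, D} here but is not a superkey — split on A → D, giving {A, D} and {A, B, C, E}.
{A, D} is in BCNF.
{A, B, C, E} is in BCNF.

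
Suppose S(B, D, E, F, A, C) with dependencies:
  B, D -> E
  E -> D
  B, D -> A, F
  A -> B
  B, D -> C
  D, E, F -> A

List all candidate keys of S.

{A, D}, {A, E}, {B, D}, {B, E}, {E, F}

{A, D} is a candidate key since {A, D}⁺ = {A, B, C, D, E, F} covers every attribute.
{A, E} is a candidate key since {A, E}⁺ = {A, B, C, D, E, F} covers every attribute.
{B, D} is a candidate key since {B, D}⁺ = {A, B, C, D, E, F} covers every attribute.
{B, E} is a candidate key since {B, E}⁺ = {A, B, C, D, E, F} covers every attribute.
{E, F} is a candidate key since {E, F}⁺ = {A, B, C, D, E, F} covers every attribute.
Any other superkey properly contains one of these, so there are no further candidate keys.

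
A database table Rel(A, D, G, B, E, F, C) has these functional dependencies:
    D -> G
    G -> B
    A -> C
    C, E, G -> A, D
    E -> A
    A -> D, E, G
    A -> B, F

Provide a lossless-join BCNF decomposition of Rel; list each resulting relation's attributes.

{A, C, D, E, F}; {B, G}; {D, G}

Candidate keys of the original relation: {A}, {E}.
In {A, B, C, D, E, F, G}, {D} is not a superkey ({D}⁺ restricted to this set is {B, D, G}), so split on D -> B, G into {B, D, G} and {A, C, D, E, F}.
In {B, D, G}, {G} is not a superkey ({G}⁺ restricted to this set is {B, G}), so split on G -> B into {B, G} and {D, G}.
{B, G} has no BCNF violation.
{D, G} has no BCNF violation.
{A, C, D, E, F} has no BCNF violation.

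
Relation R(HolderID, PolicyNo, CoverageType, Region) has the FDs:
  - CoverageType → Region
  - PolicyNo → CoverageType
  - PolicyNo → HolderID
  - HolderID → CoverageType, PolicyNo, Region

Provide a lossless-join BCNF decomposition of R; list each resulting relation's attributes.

{CoverageType, HolderID, PolicyNo}; {CoverageType, Region}

Candidate keys of the original relation: {HolderID}, {PolicyNo}.
In {CoverageType, HolderID, PolicyNo, Region}, {CoverageType} is not a superkey ({CoverageType}⁺ restricted to this set is {CoverageType, Region}), so split on CoverageType → Region into {CoverageType, Region} and {CoverageType, HolderID, PolicyNo}.
{CoverageType, Region} has no BCNF violation.
{CoverageType, HolderID, PolicyNo} has no BCNF violation.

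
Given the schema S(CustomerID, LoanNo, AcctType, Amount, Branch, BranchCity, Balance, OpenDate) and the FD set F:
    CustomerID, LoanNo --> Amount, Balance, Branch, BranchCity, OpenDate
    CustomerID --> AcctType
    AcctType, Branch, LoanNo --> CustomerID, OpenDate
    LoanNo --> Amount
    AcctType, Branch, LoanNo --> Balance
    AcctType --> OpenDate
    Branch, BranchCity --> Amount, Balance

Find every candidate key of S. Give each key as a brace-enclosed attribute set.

{LoanNo} never appears on the right of any FD, so every key must include it.
Closure of {CustomerID, LoanNo} is {AcctType, Amount, Balance, Branch, BranchCity, CustomerID, LoanNo, OpenDate}, the whole schema; {CustomerID, LoanNo} is a candidate key.
Closure of {AcctType, Branch, LoanNo} is {AcctType, Amount, Balance, Branch, BranchCity, CustomerID, LoanNo, OpenDate}, the whole schema; {AcctType, Branch, LoanNo} is a candidate key.
Any other superkey properly contains one of these, so there are no further candidate keys.

{AcctType, Branch, LoanNo}, {CustomerID, LoanNo}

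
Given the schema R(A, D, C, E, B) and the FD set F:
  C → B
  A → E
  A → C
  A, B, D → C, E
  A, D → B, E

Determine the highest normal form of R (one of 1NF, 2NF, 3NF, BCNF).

Candidate key: {A, D}. Prime attributes: {A, D}.
C → B: {C}⁺ = {B, C}, which is not all of the attributes, so the left side is not a superkey — BCNF is violated.
C → B determines the non-prime attribute {B} from a non-superkey — 3NF is violated.
{A} is a proper subset of the key {A, D}, and {A}⁺ contains the non-prime attributes {B, C, E} — a partial dependency, so 2NF is violated.

1NF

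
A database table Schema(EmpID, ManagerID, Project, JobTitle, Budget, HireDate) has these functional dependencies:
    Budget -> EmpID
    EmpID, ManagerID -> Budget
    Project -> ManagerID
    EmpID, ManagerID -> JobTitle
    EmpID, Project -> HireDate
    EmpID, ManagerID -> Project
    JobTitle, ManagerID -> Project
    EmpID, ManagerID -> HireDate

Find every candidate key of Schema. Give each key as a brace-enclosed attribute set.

{Budget, ManagerID}⁺ = {Budget, EmpID, HireDate, JobTitle, ManagerID, Project} — all of the relation — so {Budget, ManagerID} is a candidate key.
{Budget, Project}⁺ = {Budget, EmpID, HireDate, JobTitle, ManagerID, Project} — all of the relation — so {Budget, Project} is a candidate key.
{EmpID, ManagerID}⁺ = {Budget, EmpID, HireDate, JobTitle, ManagerID, Project} — all of the relation — so {EmpID, ManagerID} is a candidate key.
{EmpID, Project}⁺ = {Budget, EmpID, HireDate, JobTitle, ManagerID, Project} — all of the relation — so {EmpID, Project} is a candidate key.
Any other superkey properly contains one of these, so there are no further candidate keys.

{Budget, ManagerID}, {Budget, Project}, {EmpID, ManagerID}, {EmpID, Project}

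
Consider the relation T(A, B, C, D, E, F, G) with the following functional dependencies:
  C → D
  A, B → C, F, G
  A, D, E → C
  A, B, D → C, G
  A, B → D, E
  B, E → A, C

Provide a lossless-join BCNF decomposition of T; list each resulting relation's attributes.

{A, B, C, E, F, G}; {C, D}

Candidate keys of the original relation: {A, B}, {B, E}.
In {A, B, C, D, E, F, G}, {C} is not a superkey ({C}⁺ restricted to this set is {C, D}), so split on C → D into {C, D} and {A, B, C, E, F, G}.
{C, D}: every determinant is a superkey — BCNF.
{A, B, C, E, F, G}: every determinant is a superkey — BCNF.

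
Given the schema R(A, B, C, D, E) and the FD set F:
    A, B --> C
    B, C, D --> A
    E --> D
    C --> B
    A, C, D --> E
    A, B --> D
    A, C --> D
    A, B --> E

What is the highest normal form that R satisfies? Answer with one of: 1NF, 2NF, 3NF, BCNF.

Candidate keys: {A, B}, {A, C}, {C, D}, {C, E}. Prime attributes: {A, B, C, D, E}.
E --> D: {E}⁺ = {D, E}, which is not all of the attributes, so the left side is not a superkey — BCNF is violated.
Its right-hand attributes {D} are all prime, as are those of every other non-superkey FD — the relation is in 3NF.

3NF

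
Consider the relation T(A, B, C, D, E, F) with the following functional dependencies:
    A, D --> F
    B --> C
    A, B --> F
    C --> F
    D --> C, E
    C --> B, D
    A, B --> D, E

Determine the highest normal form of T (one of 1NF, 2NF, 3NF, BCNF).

Candidate keys: {A, B}, {A, C}, {A, D}. Prime attributes: {A, B, C, D}.
B --> C: {B}⁺ = {B, C, D, E, F}, which is not all of the attributes, so the left side is not a superkey — BCNF is violated.
Because {F} is non-prime and the left side of C --> F is not a superkey, the relation is not in 3NF.
The proper key subset {B} of {A, B} determines non-prime {E, F}, so the relation is not even in 2NF.

1NF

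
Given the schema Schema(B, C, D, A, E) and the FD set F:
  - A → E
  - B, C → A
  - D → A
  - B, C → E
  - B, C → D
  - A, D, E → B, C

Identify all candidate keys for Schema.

{D} is a candidate key since {D}⁺ = {A, B, C, D, E} covers every attribute.
{B, C} is a candidate key since {B, C}⁺ = {A, B, C, D, E} covers every attribute.
These are minimal and exhaustive — every other superkey contains one of them.

{B, C}, {D}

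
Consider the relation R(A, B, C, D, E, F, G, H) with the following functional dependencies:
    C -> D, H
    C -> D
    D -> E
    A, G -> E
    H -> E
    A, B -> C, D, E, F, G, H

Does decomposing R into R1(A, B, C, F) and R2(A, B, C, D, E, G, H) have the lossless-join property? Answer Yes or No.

Yes

Common attributes: {A, B, C}; their closure is {A, B, C, D, E, F, G, H}.
This includes all of R1, so the common attributes are a superkey of R1 — the join is lossless.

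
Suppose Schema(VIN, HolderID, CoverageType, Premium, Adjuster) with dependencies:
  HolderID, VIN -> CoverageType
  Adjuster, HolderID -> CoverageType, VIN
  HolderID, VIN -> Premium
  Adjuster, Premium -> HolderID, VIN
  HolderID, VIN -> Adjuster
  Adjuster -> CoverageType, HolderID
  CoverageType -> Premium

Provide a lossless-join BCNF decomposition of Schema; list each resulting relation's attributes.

Candidate keys of the original relation: {Adjuster}, {HolderID, VIN}.
{Adjuster, CoverageType, HolderID, Premium, VIN}: {CoverageType} determines {CoverageType, Premium} here but is not a superkey — split on CoverageType -> Premium, giving {CoverageType, Premium} and {Adjuster, CoverageType, HolderID, VIN}.
{CoverageType, Premium} has no BCNF violation.
{Adjuster, CoverageType, HolderID, VIN} has no BCNF violation.

{Adjuster, CoverageType, HolderID, VIN}; {CoverageType, Premium}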